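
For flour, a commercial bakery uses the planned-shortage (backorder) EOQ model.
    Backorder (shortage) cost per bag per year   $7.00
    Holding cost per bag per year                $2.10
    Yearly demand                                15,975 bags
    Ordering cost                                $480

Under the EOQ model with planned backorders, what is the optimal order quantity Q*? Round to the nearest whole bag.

Basic EOQ = √(2·15,975·480/2.1) = 2,702.380
Backorder adjustment √((H+b)/b) = √((2.1+7)/7) = 1.1402
Q* = 2,702.380 × 1.1402 ≈ 3,081.19

3,081 bags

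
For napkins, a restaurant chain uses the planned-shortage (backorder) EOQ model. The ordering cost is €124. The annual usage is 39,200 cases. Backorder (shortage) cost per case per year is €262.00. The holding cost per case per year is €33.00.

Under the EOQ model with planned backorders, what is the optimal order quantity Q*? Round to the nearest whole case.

576 cases

Q* = √(2DS/H) · √((H + b)/b)
   = √(2 × 39,200 × 124 / 33) · √((33 + 262) / 262)
   = 542.765 × 1.0611 ≈ 575.93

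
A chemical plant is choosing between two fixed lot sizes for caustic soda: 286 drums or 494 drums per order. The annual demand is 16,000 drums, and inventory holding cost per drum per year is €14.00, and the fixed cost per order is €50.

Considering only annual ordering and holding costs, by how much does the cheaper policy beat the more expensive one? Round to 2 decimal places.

Annual cost at Q: ordering D·S/Q plus holding Q·H/2.
TC(286) = (16,000/286)×50 + (286/2)×14 = €4,799.20
TC(494) = (16,000/494)×50 + (494/2)×14 = €5,077.43
|ΔTC| = |€4,799.20 − €5,077.43| = €278.23

€278.23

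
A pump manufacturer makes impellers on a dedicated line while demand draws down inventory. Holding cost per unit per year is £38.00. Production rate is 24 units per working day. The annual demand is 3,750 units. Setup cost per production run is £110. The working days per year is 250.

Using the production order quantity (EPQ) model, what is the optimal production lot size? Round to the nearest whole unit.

241 units

d = 3,750/250 = 15.0000 units/day;  effective holding cost H(1 − d/p) = 38·(1 − 15.0000/24) = 14.25000
Q* = √(2DS / H_eff) = √(2·3,750·110 / 14.25000) ≈ 240.61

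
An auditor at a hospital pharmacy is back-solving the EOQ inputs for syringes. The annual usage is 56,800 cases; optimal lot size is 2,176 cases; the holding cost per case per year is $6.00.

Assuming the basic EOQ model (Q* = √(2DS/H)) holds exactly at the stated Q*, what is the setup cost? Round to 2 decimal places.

$250.09

Since Q* = (2DS/H)^½, squaring gives Q*²·H = 2DS.
S = Q²H / (2D) = 2,176² × 6 / (2 × 56,800) = 250.0868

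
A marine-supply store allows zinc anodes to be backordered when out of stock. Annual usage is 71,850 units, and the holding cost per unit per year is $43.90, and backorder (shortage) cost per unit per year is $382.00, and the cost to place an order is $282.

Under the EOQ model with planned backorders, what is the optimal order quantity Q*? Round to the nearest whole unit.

1,014 units

Q* = √(2DS/H) · √((H + b)/b)
   = √(2 × 71,850 × 282 / 43.9) · √((43.9 + 382) / 382)
   = 960.773 × 1.0559 ≈ 1,014.48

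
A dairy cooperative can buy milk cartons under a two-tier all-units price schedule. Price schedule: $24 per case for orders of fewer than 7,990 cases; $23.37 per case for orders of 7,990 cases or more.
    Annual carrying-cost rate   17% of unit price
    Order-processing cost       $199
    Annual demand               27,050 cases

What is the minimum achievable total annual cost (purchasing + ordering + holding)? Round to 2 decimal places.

$648,703.95

H₁ = 17%×$24 = $4.0800;  H₂ = 17%×$23.37 = $3.9729
EOQ₁ = √(2×27,050×199/4.0800) = 1,624.41  (< 7,990, feasible at tier 1)
EOQ₂ = √(2×27,050×199/3.9729) = 1,646.16  (< 7,990 → use Q = 7,990 at tier-2 price)
TC(tier 1 (EOQ₁), Q≈1,624.4) = $655,827.58
TC(tier 2, Q≈7,990.0) = $648,703.95
Minimum at tier 2: $648,703.95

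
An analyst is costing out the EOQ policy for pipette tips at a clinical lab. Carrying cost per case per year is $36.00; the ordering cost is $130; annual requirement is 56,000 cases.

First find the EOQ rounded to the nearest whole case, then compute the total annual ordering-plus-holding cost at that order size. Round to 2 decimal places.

Optimal lot size Q* = (2 × 56,000 × $130 / $36)^½ ≈ 635.96 → Q = 636 cases
Ordering: D/Q × S = 56,000/636 × $130 = $11,446.54
Holding:  Q/2 × H = 636/2 × $36 = $11,448.00
Total = $11,446.54 + $11,448.00 = $22,894.54

$22,894.54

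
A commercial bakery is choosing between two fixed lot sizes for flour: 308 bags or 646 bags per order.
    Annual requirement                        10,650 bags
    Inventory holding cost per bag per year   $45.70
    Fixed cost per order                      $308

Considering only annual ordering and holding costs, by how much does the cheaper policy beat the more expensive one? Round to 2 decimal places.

$2,151.01

TC(Q) = (D/Q)S + (Q/2)H
TC(308) = (10,650/308)×308 + (308/2)×45.7 = $17,687.80
TC(646) = (10,650/646)×308 + (646/2)×45.7 = $19,838.81
|ΔTC| = |$17,687.80 − $19,838.81| = $2,151.01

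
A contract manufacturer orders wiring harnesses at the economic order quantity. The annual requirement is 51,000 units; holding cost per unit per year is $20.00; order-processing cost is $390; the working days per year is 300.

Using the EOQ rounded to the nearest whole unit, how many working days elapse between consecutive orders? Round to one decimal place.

Q* = √(2·D·S / H) = √(2·51,000·390 / 20) = √1,989,000.0 ≈ 1,410.32 → Q = 1,410 units
Cycle time = (working days × Q)/D = (300 × 1,410) / 51,000 = 8.294 days

8.3 days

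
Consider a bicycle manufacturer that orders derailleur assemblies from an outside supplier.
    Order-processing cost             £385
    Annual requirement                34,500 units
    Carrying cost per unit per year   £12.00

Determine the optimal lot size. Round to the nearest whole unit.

1,488 units

Q* = √(2·D·S / H) = √(2·34,500·385 / 12) = √2,213,750.0 ≈ 1,487.87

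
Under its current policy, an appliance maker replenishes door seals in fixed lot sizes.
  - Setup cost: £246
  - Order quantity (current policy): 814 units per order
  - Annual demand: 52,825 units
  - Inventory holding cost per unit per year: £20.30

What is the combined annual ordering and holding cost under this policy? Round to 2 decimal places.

Annual ordering cost = (D/Q)·S = (52,825/814) × 246 = £15,964.31
Annual holding cost  = (Q/2)·H = (814/2) × 20.3 = £8,262.10
Total = £15,964.31 + £8,262.10 = £24,226.41

£24,226.41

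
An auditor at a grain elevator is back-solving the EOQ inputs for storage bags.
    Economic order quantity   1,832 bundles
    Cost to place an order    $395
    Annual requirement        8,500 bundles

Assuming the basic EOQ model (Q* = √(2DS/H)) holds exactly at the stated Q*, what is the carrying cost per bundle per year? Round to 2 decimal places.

From Q* = √(2DS/H) ⇒ Q*² = 2DS/H.
H = 2DS / Q² = 2 × 8,500 × 395 / 1,832² = 2.0008

$2.00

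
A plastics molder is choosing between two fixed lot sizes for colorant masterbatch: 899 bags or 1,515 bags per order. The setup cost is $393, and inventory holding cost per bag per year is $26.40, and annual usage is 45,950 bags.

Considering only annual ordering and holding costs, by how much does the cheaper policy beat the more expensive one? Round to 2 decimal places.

$36.25

Annual cost at Q: ordering D·S/Q plus holding Q·H/2.
TC(899) = (45,950/899)×393 + (899/2)×26.4 = $31,953.95
TC(1,515) = (45,950/1,515)×393 + (1,515/2)×26.4 = $31,917.70
Cheaper: Q = 1,515.  Difference = $36.25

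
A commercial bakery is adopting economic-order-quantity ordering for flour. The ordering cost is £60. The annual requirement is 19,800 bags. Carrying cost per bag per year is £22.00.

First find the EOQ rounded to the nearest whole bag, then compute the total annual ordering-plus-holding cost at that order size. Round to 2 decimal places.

Q* = √(2·D·S / H) = √(2·19,800·60 / 22) = √108,000.0 ≈ 328.63 → Q = 329 bags
Annual ordering cost = (D/Q)·S = (19,800/329) × 60 = £3,610.94
Annual holding cost  = (Q/2)·H = (329/2) × 22 = £3,619.00
Total = £3,610.94 + £3,619.00 = £7,229.94

£7,229.94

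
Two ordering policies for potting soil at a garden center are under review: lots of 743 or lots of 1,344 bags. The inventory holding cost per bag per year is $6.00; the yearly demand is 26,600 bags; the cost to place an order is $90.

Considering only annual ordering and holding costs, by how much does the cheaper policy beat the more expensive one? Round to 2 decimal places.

For each Q, cost = (D/Q)·S + (Q/2)·H.
TC(743) = (26,600/743)×90 + (743/2)×6 = $5,451.07
TC(1,344) = (26,600/1,344)×90 + (1,344/2)×6 = $5,813.25
|ΔTC| = |$5,451.07 − $5,813.25| = $362.18

$362.18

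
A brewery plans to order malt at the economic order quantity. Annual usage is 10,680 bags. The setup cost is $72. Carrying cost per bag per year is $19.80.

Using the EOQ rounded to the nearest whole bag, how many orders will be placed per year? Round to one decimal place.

38.3 orders per year

Optimal lot size Q* = (2 × 10,680 × $72 / $19.8)^½ ≈ 278.70 → Q = 279
N = D/Q = 10,680/279 ≈ 38.280 orders/yr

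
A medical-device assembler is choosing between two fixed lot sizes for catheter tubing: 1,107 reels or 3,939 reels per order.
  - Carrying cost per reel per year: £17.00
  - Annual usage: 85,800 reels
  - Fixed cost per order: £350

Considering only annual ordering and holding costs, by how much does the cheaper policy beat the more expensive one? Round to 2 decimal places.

TC(Q) = (D/Q)S + (Q/2)H
TC(1,107) = (85,800/1,107)×350 + (1,107/2)×17 = £36,536.87
TC(3,939) = (85,800/3,939)×350 + (3,939/2)×17 = £41,105.26
Cheaper: Q = 1,107.  Difference = £4,568.39

£4,568.39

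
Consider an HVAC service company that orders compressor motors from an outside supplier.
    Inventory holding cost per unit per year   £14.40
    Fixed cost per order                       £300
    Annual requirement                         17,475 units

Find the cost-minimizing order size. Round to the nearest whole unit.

EOQ = √(2DS/H) = √(2 × 17,475 × 300 / 14.4)
    = √(728,125.00) ≈ 853.30

853 units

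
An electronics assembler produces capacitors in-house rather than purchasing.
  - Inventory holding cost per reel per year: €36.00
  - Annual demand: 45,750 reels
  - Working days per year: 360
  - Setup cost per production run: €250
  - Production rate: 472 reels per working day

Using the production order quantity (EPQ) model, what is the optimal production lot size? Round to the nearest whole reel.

d = 45,750/360 = 127.0833 reels/day;  effective holding cost H(1 − d/p) = 36·(1 − 127.0833/472) = 26.30720
Q* = √(2DS / H_eff) = √(2·45,750·250 / 26.30720) ≈ 932.49

932 reels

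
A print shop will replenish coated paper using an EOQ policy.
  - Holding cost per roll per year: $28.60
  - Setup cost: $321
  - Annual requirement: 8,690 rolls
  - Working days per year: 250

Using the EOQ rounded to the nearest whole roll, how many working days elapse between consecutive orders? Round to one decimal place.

12.7 days

Optimal lot size Q* = (2 × 8,690 × $321 / $28.6)^½ ≈ 441.67 → Q = 442 rolls
T = Q/D × 250 days = 442/8,690 × 250 = 12.716 days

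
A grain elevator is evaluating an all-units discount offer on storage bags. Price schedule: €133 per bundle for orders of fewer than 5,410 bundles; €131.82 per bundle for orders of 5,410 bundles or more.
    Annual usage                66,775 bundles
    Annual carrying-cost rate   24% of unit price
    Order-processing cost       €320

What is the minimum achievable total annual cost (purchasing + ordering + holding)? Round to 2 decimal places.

€8,891,807.77

H₁ = 24%×€133 = €31.9200;  H₂ = 24%×€131.82 = €31.6368
EOQ₁ = √(2×66,775×320/31.9200) = 1,157.09  (< 5,410, feasible at tier 1)
EOQ₂ = √(2×66,775×320/31.6368) = 1,162.25  (< 5,410 → use Q = 5,410 at tier-2 price)
TC(tier 1 (EOQ₁), Q≈1,157.1) = €8,918,009.17
TC(tier 2, Q≈5,410.0) = €8,891,807.77
Minimum at tier 2: €8,891,807.77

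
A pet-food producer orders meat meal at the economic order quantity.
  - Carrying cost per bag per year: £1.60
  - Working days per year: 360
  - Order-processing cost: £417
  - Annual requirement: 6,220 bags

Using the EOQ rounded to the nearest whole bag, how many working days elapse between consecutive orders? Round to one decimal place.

2DS/H = 2·6,220·417/1.6 = 3,242,175.00
EOQ = √3,242,175.00 ≈ 1,800.60 → Q = 1,801 bags
Days between orders = 360 / (D/Q) = 360 / 3.454 ≈ 104.238

104.2 days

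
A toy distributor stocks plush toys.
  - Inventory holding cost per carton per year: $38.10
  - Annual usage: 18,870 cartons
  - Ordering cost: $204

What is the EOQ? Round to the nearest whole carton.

2DS/H = 2·18,870·204/38.1 = 202,072.44
EOQ = √202,072.44 ≈ 449.52

450 cartons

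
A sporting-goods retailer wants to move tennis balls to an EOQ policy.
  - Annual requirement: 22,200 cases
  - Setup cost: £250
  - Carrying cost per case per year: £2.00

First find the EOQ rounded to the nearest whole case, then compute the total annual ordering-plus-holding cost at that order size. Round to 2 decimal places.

2DS/H = 2·22,200·250/2 = 5,550,000.00
EOQ = √5,550,000.00 ≈ 2,355.84 → Q = 2,356 cases
Orders/yr = 22,200/2,356 = 9.423; ordering cost = 9.423 × £250 = £2,355.69
Average inventory = 2,356/2 = 1178; holding cost = 1178 × £2 = £2,356.00
Total = £2,355.69 + £2,356.00 = £4,711.69

£4,711.69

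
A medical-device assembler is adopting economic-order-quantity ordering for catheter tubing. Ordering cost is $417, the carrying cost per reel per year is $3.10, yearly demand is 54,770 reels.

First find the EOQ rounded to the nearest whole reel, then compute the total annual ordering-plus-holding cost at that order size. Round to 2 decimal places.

$11,899.68

Optimal lot size Q* = (2 × 54,770 × $417 / $3.1)^½ ≈ 3,838.61 → Q = 3,839 reels
Orders/yr = 54,770/3,839 = 14.267; ordering cost = 14.267 × $417 = $5,949.23
Average inventory = 3,839/2 = 1919.5; holding cost = 1919.5 × $3.1 = $5,950.45
Total = $5,949.23 + $5,950.45 = $11,899.68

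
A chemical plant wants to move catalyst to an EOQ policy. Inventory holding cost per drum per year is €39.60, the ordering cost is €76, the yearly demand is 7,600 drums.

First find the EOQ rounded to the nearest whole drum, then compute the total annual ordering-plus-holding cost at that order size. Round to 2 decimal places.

€6,763.58

2DS/H = 2·7,600·76/39.6 = 29,171.72
EOQ = √29,171.72 ≈ 170.80 → Q = 171 drums
Annual ordering cost = (D/Q)·S = (7,600/171) × 76 = €3,377.78
Annual holding cost  = (Q/2)·H = (171/2) × 39.6 = €3,385.80
Total = €3,377.78 + €3,385.80 = €6,763.58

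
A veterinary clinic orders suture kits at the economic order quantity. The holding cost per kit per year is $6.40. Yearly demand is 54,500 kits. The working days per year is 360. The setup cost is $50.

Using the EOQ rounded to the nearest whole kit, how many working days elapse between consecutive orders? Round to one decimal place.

Q* = √(2·D·S / H) = √(2·54,500·50 / 6.4) = √851,562.5 ≈ 922.80 → Q = 923 kits
T = Q/D × 360 days = 923/54,500 × 360 = 6.097 days

6.1 days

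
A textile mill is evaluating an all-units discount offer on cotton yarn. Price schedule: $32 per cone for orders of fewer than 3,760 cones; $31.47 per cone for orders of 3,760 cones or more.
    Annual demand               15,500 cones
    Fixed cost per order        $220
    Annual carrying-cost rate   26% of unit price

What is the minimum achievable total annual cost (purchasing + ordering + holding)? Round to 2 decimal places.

H₁ = 26%×$32 = $8.3200;  H₂ = 26%×$31.47 = $8.1822
EOQ₁ = √(2×15,500×220/8.3200) = 905.38  (< 3,760, feasible at tier 1)
EOQ₂ = √(2×15,500×220/8.1822) = 912.97  (< 3,760 → use Q = 3,760 at tier-2 price)
TC(tier 1 (EOQ₁), Q≈905.4) = $503,532.76
TC(tier 2, Q≈3,760.0) = $504,074.45
Minimum at tier 1 (EOQ₁): $503,532.76

$503,532.76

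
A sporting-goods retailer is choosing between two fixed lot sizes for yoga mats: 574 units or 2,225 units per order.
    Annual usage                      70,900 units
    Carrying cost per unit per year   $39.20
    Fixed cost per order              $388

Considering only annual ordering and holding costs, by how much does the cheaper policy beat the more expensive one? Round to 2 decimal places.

$3,202.15

Annual cost at Q: ordering D·S/Q plus holding Q·H/2.
TC(574) = (70,900/574)×388 + (574/2)×39.2 = $59,175.84
TC(2,225) = (70,900/2,225)×388 + (2,225/2)×39.2 = $55,973.69
Lots of 2,225 are cheaper by $3,202.15.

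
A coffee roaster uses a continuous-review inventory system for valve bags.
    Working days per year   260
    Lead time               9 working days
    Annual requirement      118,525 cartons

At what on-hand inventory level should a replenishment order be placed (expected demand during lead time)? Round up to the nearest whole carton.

Daily demand d = 118,525 / 260 = 455.865 cartons/day
Demand during lead time = 455.865 × 9 = 4,102.79
Reorder point = 4,102.79 → round up

4,103 cartons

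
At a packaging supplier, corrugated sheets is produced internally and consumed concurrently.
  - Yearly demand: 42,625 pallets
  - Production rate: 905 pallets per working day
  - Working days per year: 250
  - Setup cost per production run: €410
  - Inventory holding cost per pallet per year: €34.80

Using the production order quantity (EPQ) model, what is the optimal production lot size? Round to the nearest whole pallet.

d = 42,625/250 = 170.5000 pallets/day;  effective holding cost H(1 − d/p) = 34.8·(1 − 170.5000/905) = 28.24376
Q* = √(2DS / H_eff) = √(2·42,625·410 / 28.24376) ≈ 1,112.44

1,112 pallets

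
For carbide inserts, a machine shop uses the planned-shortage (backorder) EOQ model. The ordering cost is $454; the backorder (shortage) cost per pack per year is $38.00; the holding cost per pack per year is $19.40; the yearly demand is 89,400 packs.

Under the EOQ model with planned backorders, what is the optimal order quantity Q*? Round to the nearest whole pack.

Basic EOQ = √(2·89,400·454/19.4) = 2,045.553
Backorder adjustment √((H+b)/b) = √((19.4+38)/38) = 1.2290
Q* = 2,045.553 × 1.2290 ≈ 2,514.06

2,514 packs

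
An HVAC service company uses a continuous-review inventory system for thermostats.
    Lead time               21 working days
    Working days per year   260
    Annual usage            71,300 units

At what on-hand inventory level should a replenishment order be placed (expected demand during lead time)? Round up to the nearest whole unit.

5,759 units

Daily demand d = 71,300 / 260 = 274.231 units/day
Demand during lead time = 274.231 × 21 = 5,758.85
Reorder point = 5,758.85 → round up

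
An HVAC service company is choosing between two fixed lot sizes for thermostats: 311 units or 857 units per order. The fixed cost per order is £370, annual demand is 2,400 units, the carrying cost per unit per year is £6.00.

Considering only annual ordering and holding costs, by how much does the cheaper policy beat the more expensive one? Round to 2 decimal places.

£181.13

TC(Q) = (D/Q)S + (Q/2)H
TC(311) = (2,400/311)×370 + (311/2)×6 = £3,788.31
TC(857) = (2,400/857)×370 + (857/2)×6 = £3,607.17
Lots of 857 are cheaper by £181.13.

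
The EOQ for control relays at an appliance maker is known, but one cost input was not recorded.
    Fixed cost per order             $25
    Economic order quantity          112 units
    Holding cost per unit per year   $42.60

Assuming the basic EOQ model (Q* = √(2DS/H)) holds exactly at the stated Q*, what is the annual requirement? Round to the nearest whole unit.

10,687 units per year

From Q* = √(2DS/H) ⇒ Q*² = 2DS/H.
D = Q²H / (2S) = 112² × 42.6 / (2 × 25) = 10,687.49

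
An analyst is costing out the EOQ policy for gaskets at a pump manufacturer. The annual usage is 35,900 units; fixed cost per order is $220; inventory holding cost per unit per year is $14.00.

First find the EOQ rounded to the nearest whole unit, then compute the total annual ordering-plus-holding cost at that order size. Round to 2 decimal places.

$14,870.91

Q* = √(2·D·S / H) = √(2·35,900·220 / 14) = √1,128,285.7 ≈ 1,062.21 → Q = 1,062 units
Orders/yr = 35,900/1,062 = 33.804; ordering cost = 33.804 × $220 = $7,436.91
Average inventory = 1,062/2 = 531; holding cost = 531 × $14 = $7,434.00
Total = $7,436.91 + $7,434.00 = $14,870.91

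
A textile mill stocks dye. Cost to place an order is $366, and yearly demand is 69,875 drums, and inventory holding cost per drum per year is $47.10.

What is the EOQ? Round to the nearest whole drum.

1,042 drums

Optimal lot size Q* = (2 × 69,875 × $366 / $47.1)^½ ≈ 1,042.09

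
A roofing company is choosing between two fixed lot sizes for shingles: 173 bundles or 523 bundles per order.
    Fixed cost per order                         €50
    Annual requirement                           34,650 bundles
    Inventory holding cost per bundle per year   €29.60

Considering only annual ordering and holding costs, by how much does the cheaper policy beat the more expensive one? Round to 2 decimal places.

€1,521.83

For each Q, cost = (D/Q)·S + (Q/2)·H.
TC(173) = (34,650/173)×50 + (173/2)×29.6 = €12,574.85
TC(523) = (34,650/523)×50 + (523/2)×29.6 = €11,053.02
Lots of 523 are cheaper by €1,521.83.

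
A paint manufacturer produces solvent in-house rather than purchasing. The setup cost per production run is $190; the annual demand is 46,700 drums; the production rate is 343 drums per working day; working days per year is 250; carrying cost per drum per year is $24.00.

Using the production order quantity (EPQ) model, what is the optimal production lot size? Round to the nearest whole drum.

d = 46,700/250 = 186.8000 drums/day;  effective holding cost H(1 − d/p) = 24·(1 − 186.8000/343) = 10.92945
Q* = √(2DS / H_eff) = √(2·46,700·190 / 10.92945) ≈ 1,274.24

1,274 drums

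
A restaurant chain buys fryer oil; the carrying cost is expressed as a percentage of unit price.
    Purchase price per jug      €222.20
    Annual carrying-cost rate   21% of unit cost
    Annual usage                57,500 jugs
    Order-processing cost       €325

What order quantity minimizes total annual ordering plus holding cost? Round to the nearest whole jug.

Carrying cost H = €222.2 × 21% = €46.6620/jug/yr
2DS/H = 2·57,500·325/46.662 = 800,972.95
EOQ = √800,972.95 ≈ 894.97

895 jugs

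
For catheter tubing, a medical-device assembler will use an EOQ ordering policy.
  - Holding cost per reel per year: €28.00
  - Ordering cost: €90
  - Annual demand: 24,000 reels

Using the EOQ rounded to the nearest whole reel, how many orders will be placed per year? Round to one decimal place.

2DS/H = 2·24,000·90/28 = 154,285.71
EOQ = √154,285.71 ≈ 392.79 → Q = 393
N = D/Q = 24,000/393 ≈ 61.069 orders/yr

61.1 orders per year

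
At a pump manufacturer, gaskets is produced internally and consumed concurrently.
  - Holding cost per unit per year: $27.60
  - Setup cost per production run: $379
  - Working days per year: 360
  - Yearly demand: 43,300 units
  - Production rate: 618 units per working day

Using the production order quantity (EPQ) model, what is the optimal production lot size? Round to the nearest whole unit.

Daily demand d = 43,300/360 = 120.278; p = 618; 1 − d/p = 0.80538
EPQ = √(2DS / (H(1 − d/p)))
    = √(2 × 43,300 × 379 / (27.6 × 0.80538)) ≈ 1,215.14

1,215 units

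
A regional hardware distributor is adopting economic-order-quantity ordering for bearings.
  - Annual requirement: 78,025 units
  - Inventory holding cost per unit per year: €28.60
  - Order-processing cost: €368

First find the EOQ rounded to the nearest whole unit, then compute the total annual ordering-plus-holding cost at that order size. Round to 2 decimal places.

€40,526.47

Q* = √(2·D·S / H) = √(2·78,025·368 / 28.6) = √2,007,916.1 ≈ 1,417.01 → Q = 1,417 units
Orders/yr = 78,025/1,417 = 55.064; ordering cost = 55.064 × €368 = €20,263.37
Average inventory = 1,417/2 = 708.5; holding cost = 708.5 × €28.6 = €20,263.10
Total = €20,263.37 + €20,263.10 = €40,526.47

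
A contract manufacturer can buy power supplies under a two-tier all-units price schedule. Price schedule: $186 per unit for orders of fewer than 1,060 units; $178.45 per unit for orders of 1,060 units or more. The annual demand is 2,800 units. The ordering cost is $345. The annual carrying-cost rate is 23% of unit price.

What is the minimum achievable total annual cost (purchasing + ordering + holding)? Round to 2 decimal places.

H₁ = 23%×$186 = $42.7800;  H₂ = 23%×$178.45 = $41.0435
EOQ₁ = √(2×2,800×345/42.7800) = 212.51  (< 1,060, feasible at tier 1)
EOQ₂ = √(2×2,800×345/41.0435) = 216.96  (< 1,060 → use Q = 1,060 at tier-2 price)
TC(tier 1 (EOQ₁), Q≈212.5) = $529,891.26
TC(tier 2, Q≈1,060.0) = $522,324.38
Minimum at tier 2: $522,324.38

$522,324.38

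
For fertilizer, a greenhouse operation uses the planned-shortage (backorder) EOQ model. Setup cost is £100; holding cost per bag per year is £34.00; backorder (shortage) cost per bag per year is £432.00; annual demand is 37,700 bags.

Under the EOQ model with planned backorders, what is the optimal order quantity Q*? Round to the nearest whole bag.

489 bags

Q* = √(2DS/H) · √((H + b)/b)
   = √(2 × 37,700 × 100 / 34) · √((34 + 432) / 432)
   = 470.919 × 1.0386 ≈ 489.10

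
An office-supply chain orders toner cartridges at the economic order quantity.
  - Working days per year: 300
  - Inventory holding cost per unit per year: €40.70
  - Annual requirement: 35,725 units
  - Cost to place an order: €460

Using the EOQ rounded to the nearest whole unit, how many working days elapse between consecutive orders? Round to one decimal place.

EOQ = √(2DS/H) = √(2 × 35,725 × 460 / 40.7)
    = √(807,543.00) ≈ 898.63 → Q = 899 units
T = Q/D × 300 days = 899/35,725 × 300 = 7.549 days

7.5 days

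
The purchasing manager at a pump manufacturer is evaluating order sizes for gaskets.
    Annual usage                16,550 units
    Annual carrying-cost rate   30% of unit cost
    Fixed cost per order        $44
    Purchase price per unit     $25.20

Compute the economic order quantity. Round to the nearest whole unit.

439 units

H = i·C = 0.3 × $25.2 = $7.5600 per unit-year
2DS/H = 2·16,550·44/7.56 = 192,645.50
EOQ = √192,645.50 ≈ 438.91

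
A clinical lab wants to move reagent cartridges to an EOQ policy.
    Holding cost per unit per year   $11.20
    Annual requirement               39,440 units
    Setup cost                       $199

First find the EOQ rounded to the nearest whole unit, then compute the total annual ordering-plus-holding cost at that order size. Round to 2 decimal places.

Q* = √(2·D·S / H) = √(2·39,440·199 / 11.2) = √1,401,528.6 ≈ 1,183.86 → Q = 1,184 units
Ordering: D/Q × S = 39,440/1,184 × $199 = $6,628.85
Holding:  Q/2 × H = 1,184/2 × $11.2 = $6,630.40
Total = $6,628.85 + $6,630.40 = $13,259.25

$13,259.25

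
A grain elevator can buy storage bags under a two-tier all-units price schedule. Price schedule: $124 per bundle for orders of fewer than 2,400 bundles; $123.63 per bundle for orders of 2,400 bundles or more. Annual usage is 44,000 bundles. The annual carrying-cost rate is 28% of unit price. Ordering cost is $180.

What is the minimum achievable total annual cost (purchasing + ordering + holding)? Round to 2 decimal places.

H₁ = 28%×$124 = $34.7200;  H₂ = 28%×$123.63 = $34.6164
EOQ₁ = √(2×44,000×180/34.7200) = 675.44  (< 2,400, feasible at tier 1)
EOQ₂ = √(2×44,000×180/34.6164) = 676.45  (< 2,400 → use Q = 2,400 at tier-2 price)
TC(tier 1 (EOQ₁), Q≈675.4) = $5,479,451.33
TC(tier 2, Q≈2,400.0) = $5,484,559.68
Minimum at tier 1 (EOQ₁): $5,479,451.33

$5,479,451.33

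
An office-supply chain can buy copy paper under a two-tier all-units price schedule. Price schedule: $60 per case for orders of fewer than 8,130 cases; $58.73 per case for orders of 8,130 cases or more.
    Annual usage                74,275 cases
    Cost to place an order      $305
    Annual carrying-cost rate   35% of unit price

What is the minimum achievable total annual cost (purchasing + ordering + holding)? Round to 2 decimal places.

H₁ = 35%×$60 = $21.0000;  H₂ = 35%×$58.73 = $20.5555
EOQ₁ = √(2×74,275×305/21.0000) = 1,468.85  (< 8,130, feasible at tier 1)
EOQ₂ = √(2×74,275×305/20.5555) = 1,484.64  (< 8,130 → use Q = 8,130 at tier-2 price)
TC(tier 1 (EOQ₁), Q≈1,468.8) = $4,487,345.79
TC(tier 2, Q≈8,130.0) = $4,448,515.31
Minimum at tier 2: $4,448,515.31

$4,448,515.31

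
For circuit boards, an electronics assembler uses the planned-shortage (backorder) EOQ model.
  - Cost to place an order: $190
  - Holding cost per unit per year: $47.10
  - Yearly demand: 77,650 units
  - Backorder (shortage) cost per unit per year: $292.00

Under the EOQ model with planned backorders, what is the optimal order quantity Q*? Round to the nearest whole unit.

853 units

Basic EOQ = √(2·77,650·190/47.1) = 791.502
Backorder adjustment √((H+b)/b) = √((47.1+292)/292) = 1.0776
Q* = 791.502 × 1.0776 ≈ 852.95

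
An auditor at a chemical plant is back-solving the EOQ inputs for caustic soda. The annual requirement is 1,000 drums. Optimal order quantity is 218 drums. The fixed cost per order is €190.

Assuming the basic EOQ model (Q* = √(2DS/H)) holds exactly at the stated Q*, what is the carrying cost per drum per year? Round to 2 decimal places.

From Q* = √(2DS/H) ⇒ Q*² = 2DS/H.
H = 2DS / Q² = 2 × 1,000 × 190 / 218² = 7.9960

€8.00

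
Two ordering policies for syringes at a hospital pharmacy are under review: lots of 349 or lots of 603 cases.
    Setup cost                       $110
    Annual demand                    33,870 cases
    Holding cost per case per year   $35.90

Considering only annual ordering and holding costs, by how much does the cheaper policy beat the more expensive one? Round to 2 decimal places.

TC(Q) = (D/Q)S + (Q/2)H
TC(349) = (33,870/349)×110 + (349/2)×35.9 = $16,939.91
TC(603) = (33,870/603)×110 + (603/2)×35.9 = $17,002.46
Cheaper: Q = 349.  Difference = $62.55

$62.55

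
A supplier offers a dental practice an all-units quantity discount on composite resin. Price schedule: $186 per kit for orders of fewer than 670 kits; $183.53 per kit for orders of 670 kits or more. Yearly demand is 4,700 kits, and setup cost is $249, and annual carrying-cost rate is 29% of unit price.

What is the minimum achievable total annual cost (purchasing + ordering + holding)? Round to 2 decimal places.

H₁ = 29%×$186 = $53.9400;  H₂ = 29%×$183.53 = $53.2237
EOQ₁ = √(2×4,700×249/53.9400) = 208.31  (< 670, feasible at tier 1)
EOQ₂ = √(2×4,700×249/53.2237) = 209.71  (< 670 → use Q = 670 at tier-2 price)
TC(tier 1 (EOQ₁), Q≈208.3) = $885,436.19
TC(tier 2, Q≈670.0) = $882,167.66
Minimum at tier 2: $882,167.66

$882,167.66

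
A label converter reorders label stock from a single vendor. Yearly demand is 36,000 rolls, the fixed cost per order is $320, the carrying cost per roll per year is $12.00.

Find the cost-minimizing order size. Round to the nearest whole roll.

2DS/H = 2·36,000·320/12 = 1,920,000.00
EOQ = √1,920,000.00 ≈ 1,385.64

1,386 rolls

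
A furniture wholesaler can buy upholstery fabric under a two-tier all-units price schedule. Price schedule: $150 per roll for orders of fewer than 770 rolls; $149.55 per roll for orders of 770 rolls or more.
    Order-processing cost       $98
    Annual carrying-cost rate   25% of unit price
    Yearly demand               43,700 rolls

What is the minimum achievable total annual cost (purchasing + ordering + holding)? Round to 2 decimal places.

$6,555,291.01

H₁ = 25%×$150 = $37.5000;  H₂ = 25%×$149.55 = $37.3875
EOQ₁ = √(2×43,700×98/37.5000) = 477.92  (< 770, feasible at tier 1)
EOQ₂ = √(2×43,700×98/37.3875) = 478.64  (< 770 → use Q = 770 at tier-2 price)
TC(tier 1 (EOQ₁), Q≈477.9) = $6,572,921.91
TC(tier 2, Q≈770.0) = $6,555,291.01
Minimum at tier 2: $6,555,291.01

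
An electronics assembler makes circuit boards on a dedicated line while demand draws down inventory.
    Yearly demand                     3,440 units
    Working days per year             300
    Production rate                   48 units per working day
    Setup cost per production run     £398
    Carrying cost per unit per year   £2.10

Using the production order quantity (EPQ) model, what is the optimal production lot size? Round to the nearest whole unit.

Daily demand d = 3,440/300 = 11.467; p = 48; 1 − d/p = 0.76111
EPQ = √(2DS / (H(1 − d/p)))
    = √(2 × 3,440 × 398 / (2.1 × 0.76111)) ≈ 1,308.89

1,309 units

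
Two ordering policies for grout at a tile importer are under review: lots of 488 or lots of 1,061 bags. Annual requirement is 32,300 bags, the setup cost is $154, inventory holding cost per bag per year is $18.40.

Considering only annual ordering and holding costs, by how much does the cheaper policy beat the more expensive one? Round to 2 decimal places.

$233.21

For each Q, cost = (D/Q)·S + (Q/2)·H.
TC(488) = (32,300/488)×154 + (488/2)×18.4 = $14,682.63
TC(1,061) = (32,300/1,061)×154 + (1,061/2)×18.4 = $14,449.42
Lots of 1,061 are cheaper by $233.21.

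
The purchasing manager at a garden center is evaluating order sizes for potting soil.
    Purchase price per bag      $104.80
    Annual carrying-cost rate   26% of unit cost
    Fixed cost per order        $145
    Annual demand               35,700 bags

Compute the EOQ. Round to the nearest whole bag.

Holding cost per bag per year: H = 26% × $104.8 = $27.2480
Optimal lot size Q* = (2 × 35,700 × $145 / $27.248)^½ ≈ 616.40

616 bags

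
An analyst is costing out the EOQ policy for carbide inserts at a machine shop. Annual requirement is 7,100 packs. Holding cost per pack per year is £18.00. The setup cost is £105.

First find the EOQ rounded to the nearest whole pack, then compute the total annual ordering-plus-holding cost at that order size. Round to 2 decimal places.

£5,180.54

Optimal lot size Q* = (2 × 7,100 × £105 / £18)^½ ≈ 287.81 → Q = 288 packs
Orders/yr = 7,100/288 = 24.653; ordering cost = 24.653 × £105 = £2,588.54
Average inventory = 288/2 = 144; holding cost = 144 × £18 = £2,592.00
Total = £2,588.54 + £2,592.00 = £5,180.54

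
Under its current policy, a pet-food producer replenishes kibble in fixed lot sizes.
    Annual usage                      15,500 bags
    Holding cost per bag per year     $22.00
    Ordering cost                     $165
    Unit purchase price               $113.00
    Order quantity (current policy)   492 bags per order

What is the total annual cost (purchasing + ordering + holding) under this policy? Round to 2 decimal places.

Annual ordering cost = (D/Q)·S = (15,500/492) × 165 = $5,198.17
Annual holding cost  = (Q/2)·H = (492/2) × 22 = $5,412.00
Purchase cost = D·C = 15,500 × 113 = $1,751,500.00
Total = $5,198.17 + $5,412.00 + $1,751,500.00 = $1,762,110.17

$1,762,110.17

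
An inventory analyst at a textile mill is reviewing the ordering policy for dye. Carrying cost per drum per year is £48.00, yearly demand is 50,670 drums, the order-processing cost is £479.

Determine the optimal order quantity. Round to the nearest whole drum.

1,006 drums

EOQ = √(2DS/H) = √(2 × 50,670 × 479 / 48)
    = √(1,011,288.75) ≈ 1,005.63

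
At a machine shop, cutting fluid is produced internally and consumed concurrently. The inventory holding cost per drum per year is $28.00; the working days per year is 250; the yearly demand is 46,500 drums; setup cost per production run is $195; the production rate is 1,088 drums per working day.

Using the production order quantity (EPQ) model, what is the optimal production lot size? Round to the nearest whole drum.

Daily demand d = 46,500/250 = 186.000; p = 1088; 1 − d/p = 0.82904
EPQ = √(2DS / (H(1 − d/p)))
    = √(2 × 46,500 × 195 / (28 × 0.82904)) ≈ 883.88

884 drums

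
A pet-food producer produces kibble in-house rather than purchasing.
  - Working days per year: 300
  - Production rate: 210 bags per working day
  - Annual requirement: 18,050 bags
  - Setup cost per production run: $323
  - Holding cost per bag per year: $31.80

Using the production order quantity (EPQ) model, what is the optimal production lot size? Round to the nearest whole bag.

Daily demand d = 18,050/300 = 60.167; p = 210; 1 − d/p = 0.71349
EPQ = √(2DS / (H(1 − d/p)))
    = √(2 × 18,050 × 323 / (31.8 × 0.71349)) ≈ 716.88

717 bags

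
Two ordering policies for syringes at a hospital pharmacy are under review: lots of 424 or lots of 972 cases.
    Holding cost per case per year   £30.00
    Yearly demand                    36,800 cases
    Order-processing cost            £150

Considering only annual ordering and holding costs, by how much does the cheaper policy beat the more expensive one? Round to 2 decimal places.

£880.14

For each Q, cost = (D/Q)·S + (Q/2)·H.
TC(424) = (36,800/424)×150 + (424/2)×30 = £19,378.87
TC(972) = (36,800/972)×150 + (972/2)×30 = £20,259.01
Lots of 424 are cheaper by £880.14.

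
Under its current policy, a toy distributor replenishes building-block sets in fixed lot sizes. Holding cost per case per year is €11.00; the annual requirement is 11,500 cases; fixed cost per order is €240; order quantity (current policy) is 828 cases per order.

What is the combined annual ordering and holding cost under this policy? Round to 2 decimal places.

€7,887.33

Orders/yr = 11,500/828 = 13.889; ordering cost = 13.889 × €240 = €3,333.33
Average inventory = 828/2 = 414; holding cost = 414 × €11 = €4,554.00
Total = €3,333.33 + €4,554.00 = €7,887.33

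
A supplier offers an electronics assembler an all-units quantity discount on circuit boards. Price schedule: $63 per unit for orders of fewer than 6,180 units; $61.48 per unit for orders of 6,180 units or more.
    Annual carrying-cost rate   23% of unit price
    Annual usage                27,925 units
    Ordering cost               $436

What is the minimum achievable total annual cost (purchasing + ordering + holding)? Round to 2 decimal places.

H₁ = 23%×$63 = $14.4900;  H₂ = 23%×$61.48 = $14.1404
EOQ₁ = √(2×27,925×436/14.4900) = 1,296.35  (< 6,180, feasible at tier 1)
EOQ₂ = √(2×27,925×436/14.1404) = 1,312.27  (< 6,180 → use Q = 6,180 at tier-2 price)
TC(tier 1 (EOQ₁), Q≈1,296.3) = $1,778,059.04
TC(tier 2, Q≈6,180.0) = $1,762,492.95
Minimum at tier 2: $1,762,492.95

$1,762,492.95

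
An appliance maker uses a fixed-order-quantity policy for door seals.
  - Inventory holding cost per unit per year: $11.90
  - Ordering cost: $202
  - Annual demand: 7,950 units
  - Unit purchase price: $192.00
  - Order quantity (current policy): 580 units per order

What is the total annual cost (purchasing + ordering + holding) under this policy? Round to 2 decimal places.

Annual ordering cost = (D/Q)·S = (7,950/580) × 202 = $2,768.79
Annual holding cost  = (Q/2)·H = (580/2) × 11.9 = $3,451.00
Purchase cost = D·C = 7,950 × 192 = $1,526,400.00
Total = $2,768.79 + $3,451.00 + $1,526,400.00 = $1,532,619.79

$1,532,619.79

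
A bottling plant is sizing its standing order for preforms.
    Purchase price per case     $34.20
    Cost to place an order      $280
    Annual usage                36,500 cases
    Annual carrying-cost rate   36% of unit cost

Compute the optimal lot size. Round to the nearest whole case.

H = i·C = 0.36 × $34.2 = $12.3120 per case-year
2DS/H = 2·36,500·280/12.312 = 1,660,168.94
EOQ = √1,660,168.94 ≈ 1,288.48

1,288 cases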